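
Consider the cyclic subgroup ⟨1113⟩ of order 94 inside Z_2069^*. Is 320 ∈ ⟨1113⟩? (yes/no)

320 ∈ ⟨1113⟩ iff 320^94 ≡ 1 (mod 2069), since |⟨1113⟩| = 94.
320^94 mod 2069 = 1716.
Since 1716 ≠ 1, 320 does not lie in the subgroup.

no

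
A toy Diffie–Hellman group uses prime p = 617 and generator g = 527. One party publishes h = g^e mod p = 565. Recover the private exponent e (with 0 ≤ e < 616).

451

Baby-step giant-step with m = ceil(sqrt(616)) = 25.
Baby table (527^j mod 617 for j=0..24):
  0:1  1:527  2:79  3:294  4:71  5:397  6:56  7:513
  8:105  9:422  10:274  11:20  12:51  13:346  14:327  15:186
  16:536  17:503  18:388  19:249  20:419  21:544  22:400  23:403
  24:133
Giant step factor: 527^(-25) ≡ 612 (mod 617).
Scan 565·612^i mod 617 for i = 0, 1, …:
  i=0: 565   i=1: 260   i=2: 551   i=3: 330
  i=4: 201   i=5: 229   i=6: 89   i=7: 172
  i=8: 374   i=9: 598     …   i=17: 18
  i=18: 527
Match at i=18, j=1: e = 18·25 + 1 = 451.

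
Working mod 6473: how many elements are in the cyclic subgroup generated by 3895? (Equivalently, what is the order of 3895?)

The order of 3895 must divide p − 1 = 6472 = 2^3 · 809.
Divisors: 1, 2, 4, 8, 809, 1618, 3236, 6472.
Check each in increasing order: 3895^1 ≡ 3895;  3895^2 ≡ 4786;  3895^4 ≡ 4322;  3895^8 ≡ 5079;  3895^809 ≡ 1808;  3895^1618 ≡ 6472;  3895^3236 ≡ 1.
Smallest exponent giving 1 is 3236.

3236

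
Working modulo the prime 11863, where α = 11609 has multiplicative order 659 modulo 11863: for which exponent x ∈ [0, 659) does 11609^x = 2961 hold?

534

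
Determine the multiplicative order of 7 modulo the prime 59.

29

The order of 7 must divide p − 1 = 58 = 2 · 29.
Divisors: 1, 2, 29, 58.
Check each in increasing order: 7^1 ≡ 7;  7^2 ≡ 49;  7^29 ≡ 1.
Smallest exponent giving 1 is 29.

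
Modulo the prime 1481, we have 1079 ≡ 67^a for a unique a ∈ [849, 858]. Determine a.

Compute 67^849 mod 1481 = 1475, then multiply by 67 repeatedly:
  67^849=1475  67^850=1079
Found 1079 at exponent 850.

850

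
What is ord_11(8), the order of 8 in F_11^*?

10

The order of 8 must divide p − 1 = 10 = 2 · 5.
Divisors: 1, 2, 5, 10.
Check each in increasing order: 8^1 ≡ 8;  8^2 ≡ 9;  8^5 ≡ 10;  8^10 ≡ 1.
Smallest exponent giving 1 is 10.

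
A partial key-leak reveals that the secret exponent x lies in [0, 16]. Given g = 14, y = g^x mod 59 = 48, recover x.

12

Compute 14^0 mod 59 = 1, then multiply by 14 repeatedly:
  14^0=1  14^1=14  14^2=19  14^3=30  14^4=7
  14^5=39  14^6=15  14^7=33  14^8=49  14^9=37
  14^10=46  14^11=54  14^12=48
Found 48 at exponent 12.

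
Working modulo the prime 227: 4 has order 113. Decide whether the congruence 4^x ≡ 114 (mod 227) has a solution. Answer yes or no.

114 ∈ ⟨4⟩ iff 114^113 ≡ 1 (mod 227), since |⟨4⟩| = 113.
114^113 mod 227 = 226.
Since 226 ≠ 1, 114 does not lie in the subgroup.

no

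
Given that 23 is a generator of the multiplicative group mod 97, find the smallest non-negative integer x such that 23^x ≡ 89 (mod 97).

78

Baby-step giant-step with m = ceil(sqrt(96)) = 10.
Baby table (23^j mod 97 for j=0..9):
  0:1  1:23  2:44  3:42  4:93  5:5  6:18  7:26
  8:16  9:77
Giant step factor: 23^(-10) ≡ 66 (mod 97).
Scan 89·66^i mod 97 for i = 0, 1, …:
  i=0: 89   i=1: 54   i=2: 72   i=3: 96
  i=4: 31   i=5: 9   i=6: 12   i=7: 16
Match at i=7, j=8: x = 7·10 + 8 = 78.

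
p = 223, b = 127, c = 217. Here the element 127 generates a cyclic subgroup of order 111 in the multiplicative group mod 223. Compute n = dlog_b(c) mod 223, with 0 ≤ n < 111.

31

Baby-step giant-step with m = ceil(sqrt(111)) = 11.
Baby table (127^j mod 223 for j=0..10):
  0:1  1:127  2:73  3:128  4:200  5:201  6:105  7:178
  8:83  9:60  10:38
Giant step factor: 127^(-11) ≡ 131 (mod 223).
Scan 217·131^i mod 223 for i = 0, 1, …:
  i=0: 217   i=1: 106   i=2: 60
Match at i=2, j=9: n = 2·11 + 9 = 31.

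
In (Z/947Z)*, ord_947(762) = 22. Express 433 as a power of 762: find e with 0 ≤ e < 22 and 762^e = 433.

18

Successive powers of 762 modulo 947:
  762^0=1  762^1=762  762^2=133  762^3=17  762^4=643  762^5=367
  762^6=289  762^7=514  762^8=557  762^9=178  762^10=215  762^11=946
  762^12=185  762^13=814  762^14=930  762^15=304  762^16=580  762^17=658
  762^18=433
So 762^18 ≡ 433 (mod 947), giving e = 18.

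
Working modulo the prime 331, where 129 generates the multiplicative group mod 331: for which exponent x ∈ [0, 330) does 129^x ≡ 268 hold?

Baby-step giant-step with m = ceil(sqrt(330)) = 19.
Baby table (129^j mod 331 for j=0..18):
  0:1  1:129  2:91  3:154  4:6  5:112  6:215  7:262
  8:36  9:10  10:297  11:248  12:216  13:60  14:127  15:164
  16:303  17:29  18:100
Giant step factor: 129^(-19) ≡ 147 (mod 331).
Scan 268·147^i mod 331 for i = 0, 1, …:
  i=0: 268   i=1: 7   i=2: 36
Match at i=2, j=8: x = 2·19 + 8 = 46.

46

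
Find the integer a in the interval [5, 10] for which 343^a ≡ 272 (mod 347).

Compute 343^5 mod 347 = 17, then multiply by 343 repeatedly:
  343^5=17  343^6=279  343^7=272
Found 272 at exponent 7.

7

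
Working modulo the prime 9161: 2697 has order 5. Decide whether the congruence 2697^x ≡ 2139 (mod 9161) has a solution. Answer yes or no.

no

2139 ∈ ⟨2697⟩ iff 2139^5 ≡ 1 (mod 9161), since |⟨2697⟩| = 5.
2139^5 mod 9161 = 7507.
Since 7507 ≠ 1, 2139 does not lie in the subgroup.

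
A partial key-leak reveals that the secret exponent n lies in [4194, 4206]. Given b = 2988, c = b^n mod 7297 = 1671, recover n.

Compute 2988^4194 mod 7297 = 5979, then multiply by 2988 repeatedly:
  2988^4194=5979  2988^4195=2196  2988^4196=1645  2988^4197=4379  2988^4198=931
  2988^4199=1671
Found 1671 at exponent 4199.

4199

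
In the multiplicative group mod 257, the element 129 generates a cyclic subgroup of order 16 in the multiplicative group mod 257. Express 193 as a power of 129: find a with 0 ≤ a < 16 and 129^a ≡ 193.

Successive powers of 129 modulo 257:
  129^0=1  129^1=129  129^2=193
So 129^2 ≡ 193 (mod 257), giving a = 2.

2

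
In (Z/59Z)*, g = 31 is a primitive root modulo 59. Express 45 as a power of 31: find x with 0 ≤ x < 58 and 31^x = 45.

14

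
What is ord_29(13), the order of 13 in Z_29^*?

14

The order of 13 must divide p − 1 = 28 = 2^2 · 7.
Divisors: 1, 2, 4, 7, 14, 28.
Check each in increasing order: 13^1 ≡ 13;  13^2 ≡ 24;  13^4 ≡ 25;  13^7 ≡ 28;  13^14 ≡ 1.
Smallest exponent giving 1 is 14.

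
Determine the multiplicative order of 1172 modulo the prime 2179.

2178

The order of 1172 must divide p − 1 = 2178 = 2 · 3^2 · 11^2.
Divisors: 1, 2, 3, 6, 9, 11, 18, 22, 33, 66, 99, 121, 198, 242, 363, 726, 1089, 2178.
Check each in increasing order: 1172^1 ≡ 1172;  1172^2 ≡ 814;  1172^3 ≡ 1785;  1172^6 ≡ 527;  1172^9 ≡ 1546;  1172^11 ≡ 1161;  1172^18 ≡ 1932;  1172^22 ≡ 1299;  1172^33 ≡ 271;  1172^66 ≡ 1534;  1172^99 ≡ 1704;  1172^121 ≡ 1811;  1172^198 ≡ 1188;  1172^242 ≡ 326;  1172^363 ≡ 2056;  1172^726 ≡ 2055;  1172^1089 ≡ 2178;  1172^2178 ≡ 1.
Smallest exponent giving 1 is 2178.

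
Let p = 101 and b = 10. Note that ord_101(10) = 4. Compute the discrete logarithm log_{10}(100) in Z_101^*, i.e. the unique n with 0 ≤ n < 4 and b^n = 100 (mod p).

2

Successive powers of 10 modulo 101:
  10^0=1  10^1=10  10^2=100
So 10^2 ≡ 100 (mod 101), giving n = 2.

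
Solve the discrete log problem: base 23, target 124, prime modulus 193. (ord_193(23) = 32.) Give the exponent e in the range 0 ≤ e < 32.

27

Successive powers of 23 modulo 193:
  23^0=1  23^1=23  23^2=143  23^3=8  23^4=184  23^5=179
  23^6=64  23^7=121  23^8=81  23^9=126  23^10=3  23^11=69
  23^12=43  23^13=24  23^14=166  23^15=151  23^16=192  23^17=170
  23^18=50  23^19=185  23^20=9  23^21=14  23^22=129  23^23=72
  23^24=112  23^25=67  23^26=190  23^27=124
So 23^27 ≡ 124 (mod 193), giving e = 27.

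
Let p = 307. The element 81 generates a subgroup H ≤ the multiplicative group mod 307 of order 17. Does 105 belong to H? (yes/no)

⟨81⟩ has order 17; its elements mod 307 are {1, 9, 24, 64, 81, 102, 105, 114, 115, 216, 235, 269, 272, 273, 280, 299, 304}.
105 is in this set.

yes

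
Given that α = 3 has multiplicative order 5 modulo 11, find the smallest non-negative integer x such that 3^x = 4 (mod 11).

4

Successive powers of 3 modulo 11:
  3^0=1  3^1=3  3^2=9  3^3=5  3^4=4
So 3^4 ≡ 4 (mod 11), giving x = 4.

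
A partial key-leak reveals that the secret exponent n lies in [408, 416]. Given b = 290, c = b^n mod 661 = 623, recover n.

Compute 290^408 mod 661 = 138, then multiply by 290 repeatedly:
  290^408=138  290^409=360  290^410=623
Found 623 at exponent 410.

410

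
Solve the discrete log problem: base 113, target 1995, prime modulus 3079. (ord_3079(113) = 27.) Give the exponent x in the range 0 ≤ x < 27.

Successive powers of 113 modulo 3079:
  113^0=1  113^1=113  113^2=453  113^3=1925  113^4=1995
So 113^4 ≡ 1995 (mod 3079), giving x = 4.

4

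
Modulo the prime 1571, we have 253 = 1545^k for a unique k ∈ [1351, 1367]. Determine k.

Compute 1545^1351 mod 1571 = 672, then multiply by 1545 repeatedly:
  1545^1351=672  1545^1352=1380  1545^1353=253
Found 253 at exponent 1353.

1353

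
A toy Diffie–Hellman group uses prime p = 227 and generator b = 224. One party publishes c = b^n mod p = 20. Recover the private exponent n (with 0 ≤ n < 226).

101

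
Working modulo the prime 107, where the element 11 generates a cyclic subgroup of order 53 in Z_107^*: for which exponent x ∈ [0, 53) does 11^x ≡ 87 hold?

48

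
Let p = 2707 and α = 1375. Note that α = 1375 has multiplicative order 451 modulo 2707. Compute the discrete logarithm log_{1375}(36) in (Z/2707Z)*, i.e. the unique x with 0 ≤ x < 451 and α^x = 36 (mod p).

272

Baby-step giant-step with m = ceil(sqrt(451)) = 22.
Baby table (1375^j mod 2707 for j=0..21):
  0:1  1:1375  2:1139  3:1479  4:668  5:827  6:185  7:2624
  8:2276  9:208  10:1765  11:1403  12:1741  13:887  14:1475  15:582
  16:1685  17:2390  18:2659  19:1675  20:2175  21:2097
Giant step factor: 1375^(-22) ≡ 883 (mod 2707).
Scan 36·883^i mod 2707 for i = 0, 1, …:
  i=0: 36   i=1: 2011   i=2: 2628   i=3: 625
  i=4: 2354   i=5: 2313   i=6: 1301   i=7: 1015
  i=8: 228   i=9: 1006   i=10: 402   i=11: 349
  i=12: 2276
Match at i=12, j=8: x = 12·22 + 8 = 272.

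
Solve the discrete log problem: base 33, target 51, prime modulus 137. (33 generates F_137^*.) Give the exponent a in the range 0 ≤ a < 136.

133

Baby-step giant-step with m = ceil(sqrt(136)) = 12.
Baby table (33^j mod 137 for j=0..11):
  0:1  1:33  2:130  3:43  4:49  5:110  6:68  7:52
  8:72  9:47  10:44  11:82
Giant step factor: 33^(-12) ≡ 4 (mod 137).
Scan 51·4^i mod 137 for i = 0, 1, …:
  i=0: 51   i=1: 67   i=2: 131   i=3: 113
  i=4: 41   i=5: 27   i=6: 108   i=7: 21
  i=8: 84   i=9: 62   i=10: 111   i=11: 33
Match at i=11, j=1: a = 11·12 + 1 = 133.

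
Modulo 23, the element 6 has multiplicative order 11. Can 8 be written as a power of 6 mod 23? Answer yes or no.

⟨6⟩ has order 11; its elements mod 23 are {1, 2, 3, 4, 6, 8, 9, 12, 13, 16, 18}.
8 is in this set.

yes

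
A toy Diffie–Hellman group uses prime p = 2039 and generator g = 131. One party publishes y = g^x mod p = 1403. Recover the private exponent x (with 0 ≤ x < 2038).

Baby-step giant-step with m = ceil(sqrt(2038)) = 46.
Baby table (131^j mod 2039 for j=0..45):
  0:1  1:131  2:849  3:1113  4:1034  5:880  6:1096  7:846
  8:720  9:526  10:1619  11:33  12:245  13:1510  14:27  15:1498
  16:494  17:1505  18:1411  19:1331  20:1046  21:413  22:1089  23:1968
  24:894  25:891  26:498  27:2029  28:729  29:1705  30:1104  31:1894
  32:1395  33:1274  34:1735  35:956  36:857  37:122  38:1709  39:1628
  40:1212  41:1769  42:1332  43:1177  44:1262  45:163
Giant step factor: 131^(-46) ≡ 415 (mod 2039).
Scan 1403·415^i mod 2039 for i = 0, 1, …:
  i=0: 1403   i=1: 1130   i=2: 2019   i=3: 1895
  i=4: 1410   i=5: 1996   i=6: 506   i=7: 2012
  i=8: 1029   i=9: 884     …   i=28: 114
  i=29: 413
Match at i=29, j=21: x = 29·46 + 21 = 1355.

1355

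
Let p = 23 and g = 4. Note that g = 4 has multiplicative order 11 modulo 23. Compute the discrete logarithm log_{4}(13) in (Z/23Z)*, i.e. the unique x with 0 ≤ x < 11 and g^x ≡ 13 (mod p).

Successive powers of 4 modulo 23:
  4^0=1  4^1=4  4^2=16  4^3=18  4^4=3  4^5=12
  4^6=2  4^7=8  4^8=9  4^9=13
So 4^9 ≡ 13 (mod 23), giving x = 9.

9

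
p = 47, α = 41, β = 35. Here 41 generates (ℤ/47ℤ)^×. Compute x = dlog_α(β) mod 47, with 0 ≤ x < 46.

39

Baby-step giant-step with m = ceil(sqrt(46)) = 7.
Baby table (41^j mod 47 for j=0..6):
  0:1  1:41  2:36  3:19  4:27  5:26  6:32
Giant step factor: 41^(-7) ≡ 35 (mod 47).
Scan 35·35^i mod 47 for i = 0, 1, …:
  i=0: 35   i=1: 3   i=2: 11   i=3: 9
  i=4: 33   i=5: 27
Match at i=5, j=4: x = 5·7 + 4 = 39.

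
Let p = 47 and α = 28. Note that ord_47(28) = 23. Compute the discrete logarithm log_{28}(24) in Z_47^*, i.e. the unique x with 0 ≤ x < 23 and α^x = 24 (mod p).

Successive powers of 28 modulo 47:
  28^0=1  28^1=28  28^2=32  28^3=3  28^4=37  28^5=2
  28^6=9  28^7=17  28^8=6  28^9=27  28^10=4  28^11=18
  28^12=34  28^13=12  28^14=7  28^15=8  28^16=36  28^17=21
  28^18=24
So 28^18 ≡ 24 (mod 47), giving x = 18.

18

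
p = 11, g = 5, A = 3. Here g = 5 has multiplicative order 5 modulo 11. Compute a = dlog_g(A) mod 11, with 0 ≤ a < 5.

2

Successive powers of 5 modulo 11:
  5^0=1  5^1=5  5^2=3
So 5^2 ≡ 3 (mod 11), giving a = 2.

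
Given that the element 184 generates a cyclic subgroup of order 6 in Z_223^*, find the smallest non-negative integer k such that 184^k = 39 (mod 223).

Successive powers of 184 modulo 223:
  184^0=1  184^1=184  184^2=183  184^3=222  184^4=39
So 184^4 ≡ 39 (mod 223), giving k = 4.

4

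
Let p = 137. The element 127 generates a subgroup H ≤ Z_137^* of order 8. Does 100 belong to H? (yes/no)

⟨127⟩ has order 8; its elements mod 137 are {1, 10, 37, 41, 96, 100, 127, 136}.
100 is in this set.

yes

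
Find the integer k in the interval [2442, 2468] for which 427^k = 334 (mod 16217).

2446

Compute 427^2442 mod 16217 = 10398, then multiply by 427 repeatedly:
  427^2442=10398  427^2443=12705  427^2444=8557  427^2445=5014  427^2446=334
Found 334 at exponent 2446.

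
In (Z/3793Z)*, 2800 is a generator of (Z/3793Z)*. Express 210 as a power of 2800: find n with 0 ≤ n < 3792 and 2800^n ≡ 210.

2994

Baby-step giant-step with m = ceil(sqrt(3792)) = 62.
Baby table (2800^j mod 3793 for j=0..61):
  0:1  1:2800  2:3662  3:1121  4:1989  5:1076  6:1158  7:3178
  8:22  9:912  10:911  11:1904  12:2035  13:914  14:2718  15:1642
  16:484  17:1099  18:1077  19:165  20:3047  21:1143  22:2901  23:1987
  24:3062  25:1420  26:936  27:3630  28:2553  29:2388  30:3134  31:1991
  32:2883  33:896  34:1627  35:207  36:3064  37:3227  38:674  39:2079
  40:2738  41:747  42:1657  43:761  44:2927  45:2720  46:3449  47:222
  48:3341  49:1262  50:2317  51:1570  52:3706  53:2945  54:18  55:1091
  56:1435  57:1213  58:1665  59:403  60:1879  61:309
Giant step factor: 2800^(-62) ≡ 795 (mod 3793).
Scan 210·795^i mod 3793 for i = 0, 1, …:
  i=0: 210   i=1: 58   i=2: 594   i=3: 1898
  i=4: 3089   i=5: 1684   i=6: 3644   i=7: 2921
  i=8: 879   i=9: 893     …   i=47: 1676
  i=48: 1077
Match at i=48, j=18: n = 48·62 + 18 = 2994.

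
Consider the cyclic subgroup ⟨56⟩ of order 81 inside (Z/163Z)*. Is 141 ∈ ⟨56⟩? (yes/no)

141 ∈ ⟨56⟩ iff 141^81 ≡ 1 (mod 163), since |⟨56⟩| = 81.
141^81 mod 163 = 162.
Since 162 ≠ 1, 141 does not lie in the subgroup.

no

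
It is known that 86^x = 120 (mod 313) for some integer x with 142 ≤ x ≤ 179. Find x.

Compute 86^142 mod 313 = 156, then multiply by 86 repeatedly:
  86^142=156  86^143=270  86^144=58  86^145=293  86^146=158
  86^147=129  86^148=139  86^149=60  86^150=152  86^151=239
  86^152=209  86^153=133  86^154=170  86^155=222  86^156=312
  86^157=227  86^158=116  86^159=273  86^160=3  86^161=258
  86^162=278  86^163=120
Found 120 at exponent 163.

163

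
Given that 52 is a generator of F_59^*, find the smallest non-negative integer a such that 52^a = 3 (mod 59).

Baby-step giant-step with m = ceil(sqrt(58)) = 8.
Baby table (52^j mod 59 for j=0..7):
  0:1  1:52  2:49  3:11  4:41  5:8  6:3  7:38
Giant step factor: 52^(-8) ≡ 57 (mod 59).
Scan 3·57^i mod 59 for i = 0, 1, …:
  i=0: 3
Match at i=0, j=6: a = 0·8 + 6 = 6.

6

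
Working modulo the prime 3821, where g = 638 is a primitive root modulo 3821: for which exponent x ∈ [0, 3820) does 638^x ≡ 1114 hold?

2926

Baby-step giant-step with m = ceil(sqrt(3820)) = 62.
Baby table (638^j mod 3821 for j=0..61):
  0:1  1:638  2:2018  3:3628  4:2959  5:268  6:2860  7:2063
  8:1770  9:2065  10:3046  11:2280  12:2660  13:556  14:3196  15:2455
  16:3501  17:2174  18:3810  19:624  20:728  21:2123  22:1840  23:873
  24:2929  25:233  26:3456  27:211  28:883  29:1667  30:1308  31:1526
  32:3054  33:3563  34:3520  35:2833  36:121  37:778  38:3455  39:3394
  40:2686  41:1860  42:2170  43:1258  44:194  45:1500  46:1750  47:768
  48:896  49:2319  50:795  51:2838  52:3311  53:3226  54:2490  55:2905
  56:205  57:876  58:1022  59:2466  60:2877  61:1446
Giant step factor: 638^(-62) ≡ 1778 (mod 3821).
Scan 1114·1778^i mod 3821 for i = 0, 1, …:
  i=0: 1114   i=1: 1414   i=2: 3695   i=3: 1411
  i=4: 2182   i=5: 1281   i=6: 302   i=7: 2016
  i=8: 350   i=9: 3298     …   i=46: 1566
  i=47: 2660
Match at i=47, j=12: x = 47·62 + 12 = 2926.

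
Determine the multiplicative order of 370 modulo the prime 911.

The order of 370 must divide p − 1 = 910 = 2 · 5 · 7 · 13.
Divisors: 1, 2, 5, 7, 10, 13, 14, 26, 35, 65, 70, 91, 130, 182, 455, 910.
Check each in increasing order: 370^1 ≡ 370;  370^2 ≡ 250;  370^5 ≡ 176;  370^7 ≡ 272;  370^10 ≡ 2;  370^13 ≡ 67;  370^14 ≡ 193;  370^26 ≡ 845;  370^35 ≡ 497;  370^65 ≡ 332;  370^70 ≡ 128;  370^91 ≡ 863;  370^130 ≡ 904;  370^182 ≡ 482;  370^455 ≡ 910;  370^910 ≡ 1.
Smallest exponent giving 1 is 910.

910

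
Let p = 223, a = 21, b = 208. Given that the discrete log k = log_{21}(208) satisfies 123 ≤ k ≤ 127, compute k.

123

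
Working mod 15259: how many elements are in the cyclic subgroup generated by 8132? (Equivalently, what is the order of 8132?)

7629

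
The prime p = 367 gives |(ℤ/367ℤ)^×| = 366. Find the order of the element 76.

366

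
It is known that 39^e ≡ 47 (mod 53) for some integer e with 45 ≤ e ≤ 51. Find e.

48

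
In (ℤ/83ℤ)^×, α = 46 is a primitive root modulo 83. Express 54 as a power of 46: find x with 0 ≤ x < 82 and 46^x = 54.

17

Successive powers of 46 modulo 83:
  46^0=1  46^1=46  46^2=41  46^3=60  46^4=21  46^5=53
  46^6=31  46^7=15  46^8=26  46^9=34  46^10=70  46^11=66
  46^12=48  46^13=50  46^14=59  46^15=58  46^16=12  46^17=54
So 46^17 ≡ 54 (mod 83), giving x = 17.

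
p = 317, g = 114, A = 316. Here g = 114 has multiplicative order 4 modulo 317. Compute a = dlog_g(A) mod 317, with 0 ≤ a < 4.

2

Successive powers of 114 modulo 317:
  114^0=1  114^1=114  114^2=316
So 114^2 ≡ 316 (mod 317), giving a = 2.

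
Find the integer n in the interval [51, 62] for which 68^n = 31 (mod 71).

61

Compute 68^51 mod 71 = 11, then multiply by 68 repeatedly:
  68^51=11  68^52=38  68^53=28  68^54=58  68^55=39
  68^56=25  68^57=67  68^58=12  68^59=35  68^60=37
  68^61=31
Found 31 at exponent 61.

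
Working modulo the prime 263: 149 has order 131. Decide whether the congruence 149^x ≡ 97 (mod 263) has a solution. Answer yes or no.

97 ∈ ⟨149⟩ iff 97^131 ≡ 1 (mod 263), since |⟨149⟩| = 131.
97^131 mod 263 = 262.
Since 262 ≠ 1, 97 does not lie in the subgroup.

no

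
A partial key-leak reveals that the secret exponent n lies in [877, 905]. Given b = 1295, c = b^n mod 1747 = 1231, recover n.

890

Compute 1295^877 mod 1747 = 1457, then multiply by 1295 repeatedly:
  1295^877=1457  1295^878=55  1295^879=1345  1295^880=16  1295^881=1503
  1295^882=227  1295^883=469  1295^884=1146  1295^885=867  1295^886=1191
  1295^887=1491  1295^888=410  1295^889=1609  1295^890=1231
Found 1231 at exponent 890.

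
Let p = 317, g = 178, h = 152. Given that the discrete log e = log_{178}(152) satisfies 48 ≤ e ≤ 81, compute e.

74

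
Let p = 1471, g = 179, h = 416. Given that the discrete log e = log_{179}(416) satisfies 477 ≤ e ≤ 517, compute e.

Compute 179^477 mod 1471 = 598, then multiply by 179 repeatedly:
  179^477=598  179^478=1130  179^479=743  179^480=607  179^481=1270
  179^482=796  179^483=1268  179^484=438  179^485=439  179^486=618
  179^487=297  179^488=207  179^489=278  179^490=1219  179^491=493
  179^492=1458  179^493=615  179^494=1231  179^495=1170  179^496=548
  179^497=1006  179^498=612  179^499=694  179^500=662  179^501=818
  179^502=793  179^503=731  179^504=1401  179^505=709  179^506=405
  179^507=416
Found 416 at exponent 507.

507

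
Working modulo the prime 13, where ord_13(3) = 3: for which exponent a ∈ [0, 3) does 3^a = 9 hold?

2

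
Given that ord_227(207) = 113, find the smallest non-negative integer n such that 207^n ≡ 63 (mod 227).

45

Baby-step giant-step with m = ceil(sqrt(113)) = 11.
Baby table (207^j mod 227 for j=0..10):
  0:1  1:207  2:173  3:172  4:192  5:19  6:74  7:109
  8:90  9:16  10:134
Giant step factor: 207^(-11) ≡ 129 (mod 227).
Scan 63·129^i mod 227 for i = 0, 1, …:
  i=0: 63   i=1: 182   i=2: 97   i=3: 28
  i=4: 207
Match at i=4, j=1: n = 4·11 + 1 = 45.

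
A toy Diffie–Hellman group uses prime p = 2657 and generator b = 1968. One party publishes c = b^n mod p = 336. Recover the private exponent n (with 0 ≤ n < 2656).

Baby-step giant-step with m = ceil(sqrt(2656)) = 52.
Baby table (1968^j mod 2657 for j=0..51):
  0:1  1:1968  2:1775  3:1902  4:2080  5:1660  6:1427  7:2544
  8:804  9:1357  10:291  11:1433  12:1067  13:826  14:2141  15:2143
  16:765  17:1658  18:148  19:1651  20:2314  21:2511  22:2285  23:1236
  24:1293  25:1875  26:2084  27:1561  28:556  29:2181  30:1153  31:26
  32:685  33:981  34:1626  35:940  36:648  37:2561  38:2376  39:2305
  40:741  41:2252  42:60  43:1172  44:220  45:2526  46:2578  47:1291
  48:596  49:1191  50:414  51:1710
Giant step factor: 1968^(-52) ≡ 1325 (mod 2657).
Scan 336·1325^i mod 2657 for i = 0, 1, …:
  i=0: 336   i=1: 1481   i=2: 1459   i=3: 1536
  i=4: 2595   i=5: 217   i=6: 569   i=7: 1994
  i=8: 992   i=9: 1842     …   i=49: 1634
  i=50: 2252
Match at i=50, j=41: n = 50·52 + 41 = 2641.

2641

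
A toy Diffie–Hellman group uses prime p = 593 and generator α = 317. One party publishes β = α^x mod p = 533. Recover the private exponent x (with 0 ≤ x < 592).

Baby-step giant-step with m = ceil(sqrt(592)) = 25.
Baby table (317^j mod 593 for j=0..24):
  0:1  1:317  2:272  3:239  4:452  5:371  6:193  7:102
  8:312  9:466  10:65  11:443  12:483  13:117  14:323  15:395
  16:92  17:107  18:118  19:47  20:74  21:331  22:559  23:489
  24:240
Giant step factor: 317^(-25) ≡ 374 (mod 593).
Scan 533·374^i mod 593 for i = 0, 1, …:
  i=0: 533   i=1: 94   i=2: 169   i=3: 348
  i=4: 285   i=5: 443
Match at i=5, j=11: x = 5·25 + 11 = 136.

136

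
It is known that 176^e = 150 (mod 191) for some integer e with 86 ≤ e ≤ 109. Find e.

Compute 176^86 mod 191 = 75, then multiply by 176 repeatedly:
  176^86=75  176^87=21  176^88=67  176^89=141  176^90=177
  176^91=19  176^92=97  176^93=73  176^94=51  176^95=190
  176^96=15  176^97=157  176^98=128  176^99=181  176^100=150
Found 150 at exponent 100.

100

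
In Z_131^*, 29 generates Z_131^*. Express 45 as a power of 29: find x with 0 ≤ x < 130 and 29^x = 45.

Baby-step giant-step with m = ceil(sqrt(130)) = 12.
Baby table (29^j mod 131 for j=0..11):
  0:1  1:29  2:55  3:23  4:12  5:86  6:5  7:14
  8:13  9:115  10:60  11:37
Giant step factor: 29^(-12) ≡ 21 (mod 131).
Scan 45·21^i mod 131 for i = 0, 1, …:
  i=0: 45   i=1: 28   i=2: 64   i=3: 34
  i=4: 59   i=5: 60
Match at i=5, j=10: x = 5·12 + 10 = 70.

70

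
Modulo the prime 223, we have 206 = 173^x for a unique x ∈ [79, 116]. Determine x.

99

Compute 173^79 mod 223 = 147, then multiply by 173 repeatedly:
  173^79=147  173^80=9  173^81=219  173^82=200  173^83=35
  173^84=34  173^85=84  173^86=37  173^87=157  173^88=178
  173^89=20  173^90=115  173^91=48  173^92=53  173^93=26
  173^94=38  173^95=107  173^96=2  173^97=123  173^98=94
  173^99=206
Found 206 at exponent 99.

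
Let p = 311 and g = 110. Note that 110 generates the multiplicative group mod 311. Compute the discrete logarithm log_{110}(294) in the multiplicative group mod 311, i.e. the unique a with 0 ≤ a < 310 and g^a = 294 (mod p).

292

Baby-step giant-step with m = ceil(sqrt(310)) = 18.
Baby table (110^j mod 311 for j=0..17):
  0:1  1:110  2:282  3:231  4:219  5:143  6:180  7:207
  8:67  9:217  10:234  11:238  12:56  13:251  14:242  15:185
  16:135  17:233
Giant step factor: 110^(-18) ≡ 294 (mod 311).
Scan 294·294^i mod 311 for i = 0, 1, …:
  i=0: 294   i=1: 289   i=2: 63   i=3: 173
  i=4: 169   i=5: 237   i=6: 14   i=7: 73
  i=8: 3   i=9: 260     …   i=15: 42
  i=16: 219
Match at i=16, j=4: a = 16·18 + 4 = 292.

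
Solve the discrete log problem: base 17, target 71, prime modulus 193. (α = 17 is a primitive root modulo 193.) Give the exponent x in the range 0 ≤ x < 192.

Baby-step giant-step with m = ceil(sqrt(192)) = 14.
Baby table (17^j mod 193 for j=0..13):
  0:1  1:17  2:96  3:88  4:145  5:149  6:24  7:22
  8:181  9:182  10:6  11:102  12:190  13:142
Giant step factor: 17^(-14) ≡ 65 (mod 193).
Scan 71·65^i mod 193 for i = 0, 1, …:
  i=0: 71   i=1: 176   i=2: 53   i=3: 164
  i=4: 45   i=5: 30   i=6: 20   i=7: 142
Match at i=7, j=13: x = 7·14 + 13 = 111.

111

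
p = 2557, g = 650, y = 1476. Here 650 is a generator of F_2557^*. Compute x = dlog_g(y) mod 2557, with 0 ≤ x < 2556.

Baby-step giant-step with m = ceil(sqrt(2556)) = 51.
Baby table (650^j mod 2557 for j=0..50):
  0:1  1:650  2:595  3:643  4:1159  5:1592  6:1772  7:1150
  8:856  9:1531  10:477  11:653  12:2545  13:2428  14:531  15:2512
  16:1434  17:1352  18:1749  19:1542  20:2513  21:2084  22:1947  23:2392
  24:144  25:1548  26:1299  27:540  28:691  29:1675  30:2025  31:1952
  32:528  33:562  34:2206  35:1980  36:829  37:1880  38:2311  39:1191
  40:1936  41:356  42:1270  43:2146  44:1335  45:927  46:1655  47:1810
  48:280  49:453  50:395
Giant step factor: 650^(-51) ≡ 2087 (mod 2557).
Scan 1476·2087^i mod 2557 for i = 0, 1, …:
  i=0: 1476   i=1: 1784   i=2: 216   i=3: 760
  i=4: 780   i=5: 1608   i=6: 1112   i=7: 1545
  i=8: 38   i=9: 39     …   i=36: 1070
  i=37: 829
Match at i=37, j=36: x = 37·51 + 36 = 1923.

1923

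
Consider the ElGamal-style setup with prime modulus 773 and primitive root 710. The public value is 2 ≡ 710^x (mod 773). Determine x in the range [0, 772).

Baby-step giant-step with m = ceil(sqrt(772)) = 28.
Baby table (710^j mod 773 for j=0..27):
  0:1  1:710  2:104  3:405  4:767  5:378  6:149  7:662
  8:36  9:51  10:652  11:666  12:557  13:467  14:726  15:642
  16:523  17:290  18:282  19:13  20:727  21:579  22:627  23:695
  24:276  25:391  26:103  27:468
Giant step factor: 710^(-28) ≡ 260 (mod 773).
Scan 2·260^i mod 773 for i = 0, 1, …:
  i=0: 2   i=1: 520   i=2: 698   i=3: 598
  i=4: 107   i=5: 765   i=6: 239   i=7: 300
  i=8: 700   i=9: 345     …   i=17: 162
  i=18: 378
Match at i=18, j=5: x = 18·28 + 5 = 509.

509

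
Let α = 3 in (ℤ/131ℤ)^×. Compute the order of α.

The order of 3 must divide p − 1 = 130 = 2 · 5 · 13.
Divisors: 1, 2, 5, 10, 13, 26, 65, 130.
Check each in increasing order: 3^1 ≡ 3;  3^2 ≡ 9;  3^5 ≡ 112;  3^10 ≡ 99;  3^13 ≡ 53;  3^26 ≡ 58;  3^65 ≡ 1.
Smallest exponent giving 1 is 65.

65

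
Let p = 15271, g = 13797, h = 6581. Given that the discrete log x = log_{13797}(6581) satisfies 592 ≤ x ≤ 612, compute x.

596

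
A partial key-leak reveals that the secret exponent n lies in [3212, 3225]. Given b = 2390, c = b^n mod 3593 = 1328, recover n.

Compute 2390^3212 mod 3593 = 3486, then multiply by 2390 repeatedly:
  2390^3212=3486  2390^3213=2966  2390^3214=3344  2390^3215=1328
Found 1328 at exponent 3215.

3215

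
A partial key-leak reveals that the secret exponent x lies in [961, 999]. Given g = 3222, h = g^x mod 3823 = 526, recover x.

984

Compute 3222^961 mod 3823 = 66, then multiply by 3222 repeatedly:
  3222^961=66  3222^962=2387  3222^963=2861  3222^964=889  3222^965=931
  3222^966=2450  3222^967=3228  3222^968=2056  3222^969=2996  3222^970=37
  3222^971=701  3222^972=3052  3222^973=788  3222^974=464  3222^975=215
  3222^976=767  3222^977=1616  3222^978=3649  3222^979=1353  3222^980=1146
  3222^981=3217  3222^982=1021  3222^983=1882  3222^984=526
Found 526 at exponent 984.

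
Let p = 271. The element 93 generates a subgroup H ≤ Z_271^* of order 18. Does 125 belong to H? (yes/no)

⟨93⟩ has order 18; its elements mod 271 are {1, 13, 23, 28, 29, 93, 102, 106, 125, 146, 165, 169, 178, 242, 243, 248, 258, 270}.
125 is in this set.

yes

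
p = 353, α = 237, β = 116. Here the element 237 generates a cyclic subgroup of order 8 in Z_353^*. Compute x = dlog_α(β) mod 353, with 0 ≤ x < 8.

Successive powers of 237 modulo 353:
  237^0=1  237^1=237  237^2=42  237^3=70  237^4=352  237^5=116
So 237^5 ≡ 116 (mod 353), giving x = 5.

5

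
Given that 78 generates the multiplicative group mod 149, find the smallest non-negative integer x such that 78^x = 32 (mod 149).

105

Baby-step giant-step with m = ceil(sqrt(148)) = 13.
Baby table (78^j mod 149 for j=0..12):
  0:1  1:78  2:124  3:136  4:29  5:27  6:20  7:70
  8:96  9:38  10:133  11:93  12:102
Giant step factor: 78^(-13) ≡ 48 (mod 149).
Scan 32·48^i mod 149 for i = 0, 1, …:
  i=0: 32   i=1: 46   i=2: 122   i=3: 45
  i=4: 74   i=5: 125   i=6: 40   i=7: 132
  i=8: 78
Match at i=8, j=1: x = 8·13 + 1 = 105.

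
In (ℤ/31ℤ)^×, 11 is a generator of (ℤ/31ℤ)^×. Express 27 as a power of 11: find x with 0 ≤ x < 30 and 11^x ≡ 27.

21

Successive powers of 11 modulo 31:
  11^0=1  11^1=11  11^2=28  11^3=29  11^4=9  11^5=6
  11^6=4  11^7=13  11^8=19  11^9=23  11^10=5  11^11=24
  11^12=16  11^13=21  11^14=14  11^15=30  11^16=20  11^17=3
  11^18=2  11^19=22  11^20=25  11^21=27
So 11^21 ≡ 27 (mod 31), giving x = 21.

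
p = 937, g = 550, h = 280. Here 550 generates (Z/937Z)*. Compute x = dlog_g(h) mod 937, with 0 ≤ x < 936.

828

Baby-step giant-step with m = ceil(sqrt(936)) = 31.
Baby table (550^j mod 937 for j=0..30):
  0:1  1:550  2:786  3:343  4:313  5:679  6:524  7:541
  8:521  9:765  10:37  11:673  12:35  13:510  14:337  15:761
  16:648  17:340  18:537  19:195  20:432  21:539  22:358  23:130
  24:288  25:47  26:551  27:399  28:192  29:656  30:55
Giant step factor: 550^(-31) ≡ 546 (mod 937).
Scan 280·546^i mod 937 for i = 0, 1, …:
  i=0: 280   i=1: 149   i=2: 772   i=3: 799
  i=4: 549   i=5: 851   i=6: 831   i=7: 218
  i=8: 29   i=9: 842     …   i=25: 591
  i=26: 358
Match at i=26, j=22: x = 26·31 + 22 = 828.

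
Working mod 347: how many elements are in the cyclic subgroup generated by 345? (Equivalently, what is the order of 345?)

173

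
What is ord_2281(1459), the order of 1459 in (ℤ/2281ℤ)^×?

456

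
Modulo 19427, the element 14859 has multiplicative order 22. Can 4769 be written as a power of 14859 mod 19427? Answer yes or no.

no

⟨14859⟩ has order 22; its elements mod 19427 are {1, 2026, 3187, 3352, 3460, 4568, 5579, 7098, 7393, 7516, 8298, 11129, 11911, 12034, 12329, 13848, 14859, 15967, 16075, 16240, 17401, 19426}.
4769 is not in this set.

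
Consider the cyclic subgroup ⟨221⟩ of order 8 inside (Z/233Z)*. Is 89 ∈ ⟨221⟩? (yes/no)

yes

89 ∈ ⟨221⟩ iff 89^8 ≡ 1 (mod 233), since |⟨221⟩| = 8.
89^8 mod 233 = 1.
Since 1 = 1, 89 lies in the subgroup.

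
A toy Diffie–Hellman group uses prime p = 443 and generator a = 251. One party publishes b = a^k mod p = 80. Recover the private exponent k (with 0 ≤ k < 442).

Baby-step giant-step with m = ceil(sqrt(442)) = 22.
Baby table (251^j mod 443 for j=0..21):
  0:1  1:251  2:95  3:366  4:165  5:216  6:170  7:142
  8:202  9:200  10:141  11:394  12:105  13:218  14:229  15:332
  16:48  17:87  18:130  19:291  20:389  21:179
Giant step factor: 251^(-22) ≡ 131 (mod 443).
Scan 80·131^i mod 443 for i = 0, 1, …:
  i=0: 80   i=1: 291
Match at i=1, j=19: k = 1·22 + 19 = 41.

41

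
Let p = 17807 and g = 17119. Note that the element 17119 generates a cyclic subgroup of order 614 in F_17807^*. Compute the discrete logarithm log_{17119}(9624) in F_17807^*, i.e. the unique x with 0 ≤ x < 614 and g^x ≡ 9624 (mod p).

609

Baby-step giant-step with m = ceil(sqrt(614)) = 25.
Baby table (17119^j mod 17807 for j=0..24):
  0:1  1:17119  2:10362  3:11551  4:12641  5:10615  6:15557  7:16598
  8:12670  9:8470  10:13336  11:13244  12:5312  13:13586  14:1507  15:13797
  16:16602  17:9918  18:14304  19:6119  20:10387  21:12158  22:4586  23:14478
  24:11056
Giant step factor: 17119^(-25) ≡ 8955 (mod 17807).
Scan 9624·8955^i mod 17807 for i = 0, 1, …:
  i=0: 9624   i=1: 14847   i=2: 7823   i=3: 2227
  i=4: 16752   i=5: 7992   i=6: 2027   i=7: 6452
  i=8: 11752   i=9: 17597     …   i=23: 856
  i=24: 8470
Match at i=24, j=9: x = 24·25 + 9 = 609.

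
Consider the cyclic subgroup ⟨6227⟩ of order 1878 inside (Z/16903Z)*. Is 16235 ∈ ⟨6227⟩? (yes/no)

yes

16235 ∈ ⟨6227⟩ iff 16235^1878 ≡ 1 (mod 16903), since |⟨6227⟩| = 1878.
16235^1878 mod 16903 = 1.
Since 1 = 1, 16235 lies in the subgroup.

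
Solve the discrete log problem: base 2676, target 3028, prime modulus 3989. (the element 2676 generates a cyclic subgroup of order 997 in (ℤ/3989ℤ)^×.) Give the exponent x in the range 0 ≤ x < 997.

159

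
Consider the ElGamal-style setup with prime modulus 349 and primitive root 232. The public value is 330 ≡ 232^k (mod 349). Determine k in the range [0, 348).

250

Baby-step giant-step with m = ceil(sqrt(348)) = 19.
Baby table (232^j mod 349 for j=0..18):
  0:1  1:232  2:78  3:297  4:151  5:132  6:261  7:175
  8:116  9:39  10:323  11:250  12:66  13:305  14:262  15:58
  16:194  17:336  18:125
Giant step factor: 232^(-19) ≡ 275 (mod 349).
Scan 330·275^i mod 349 for i = 0, 1, …:
  i=0: 330   i=1: 10   i=2: 307   i=3: 316
  i=4: 348   i=5: 74   i=6: 108   i=7: 35
  i=8: 202   i=9: 59   i=10: 171   i=11: 259
  i=12: 29   i=13: 297
Match at i=13, j=3: k = 13·19 + 3 = 250.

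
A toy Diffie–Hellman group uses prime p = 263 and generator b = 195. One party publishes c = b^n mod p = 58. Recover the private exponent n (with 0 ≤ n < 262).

261

Baby-step giant-step with m = ceil(sqrt(262)) = 17.
Baby table (195^j mod 263 for j=0..16):
  0:1  1:195  2:153  3:116  4:2  5:127  6:43  7:232
  8:4  9:254  10:86  11:201  12:8  13:245  14:172  15:139
  16:16
Giant step factor: 195^(-17) ≡ 168 (mod 263).
Scan 58·168^i mod 263 for i = 0, 1, …:
  i=0: 58   i=1: 13   i=2: 80   i=3: 27
  i=4: 65   i=5: 137   i=6: 135   i=7: 62
  i=8: 159   i=9: 149     …   i=14: 30
  i=15: 43
Match at i=15, j=6: n = 15·17 + 6 = 261.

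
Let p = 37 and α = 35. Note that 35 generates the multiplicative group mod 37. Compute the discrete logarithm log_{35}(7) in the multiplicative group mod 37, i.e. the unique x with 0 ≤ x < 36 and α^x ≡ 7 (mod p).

32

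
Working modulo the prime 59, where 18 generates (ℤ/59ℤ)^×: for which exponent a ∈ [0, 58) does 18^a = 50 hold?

3

Successive powers of 18 modulo 59:
  18^0=1  18^1=18  18^2=29  18^3=50
So 18^3 ≡ 50 (mod 59), giving a = 3.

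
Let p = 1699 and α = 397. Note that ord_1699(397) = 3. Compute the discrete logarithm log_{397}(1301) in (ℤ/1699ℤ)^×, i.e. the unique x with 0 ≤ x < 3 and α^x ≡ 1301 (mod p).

2

Successive powers of 397 modulo 1699:
  397^0=1  397^1=397  397^2=1301
So 397^2 ≡ 1301 (mod 1699), giving x = 2.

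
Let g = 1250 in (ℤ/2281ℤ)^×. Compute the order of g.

The order of 1250 must divide p − 1 = 2280 = 2^3 · 3 · 5 · 19.
Divisors: 1, 2, 3, 4, 5, 6, 8, 10, 12, 15, 19, 20, 24, 30, 38, 40, 57, 60, 76, 95, 114, 120, 152, 190, 228, 285, 380, 456, 570, 760, 1140, 2280.
Check each in increasing order: 1250^1 ≡ 1250;  1250^2 ≡ 15;  1250^3 ≡ 502;  1250^4 ≡ 225;  1250^5 ≡ 687;  1250^6 ≡ 1094;  1250^8 ≡ 443;  1250^10 ≡ 2083;  1250^12 ≡ 1592;  1250^15 ≡ 834;  1250^19 ≡ 608;  1250^20 ≡ 427;  1250^24 ≡ 273;  1250^30 ≡ 2132;  1250^38 ≡ 142;  1250^40 ≡ 2130;  1250^57 ≡ 1939;  1250^60 ≡ 1672;  1250^76 ≡ 1916;  1250^95 ≡ 1618;  1250^114 ≡ 633;  1250^120 ≡ 1359;  1250^152 ≡ 927;  1250^190 ≡ 1617;  1250^228 ≡ 1514;  1250^285 ≡ 2280;  1250^380 ≡ 663;  1250^456 ≡ 2072;  1250^570 ≡ 1.
Smallest exponent giving 1 is 570.

570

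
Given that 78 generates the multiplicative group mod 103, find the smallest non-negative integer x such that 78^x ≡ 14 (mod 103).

24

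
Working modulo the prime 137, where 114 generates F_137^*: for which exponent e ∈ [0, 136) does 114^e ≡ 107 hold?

122

Baby-step giant-step with m = ceil(sqrt(136)) = 12.
Baby table (114^j mod 137 for j=0..11):
  0:1  1:114  2:118  3:26  4:87  5:54  6:128  7:70
  8:34  9:40  10:39  11:62
Giant step factor: 114^(-12) ≡ 22 (mod 137).
Scan 107·22^i mod 137 for i = 0, 1, …:
  i=0: 107   i=1: 25   i=2: 2   i=3: 44
  i=4: 9   i=5: 61   i=6: 109   i=7: 69
  i=8: 11   i=9: 105   i=10: 118
Match at i=10, j=2: e = 10·12 + 2 = 122.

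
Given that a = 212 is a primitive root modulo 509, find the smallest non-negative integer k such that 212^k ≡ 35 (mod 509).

355

Baby-step giant-step with m = ceil(sqrt(508)) = 23.
Baby table (212^j mod 509 for j=0..22):
  0:1  1:212  2:152  3:157  4:199  5:450  6:217  7:194
  8:408  9:475  10:427  11:431  12:261  13:360  14:479  15:257
  16:21  17:380  18:138  19:243  20:107  21:288  22:485
Giant step factor: 212^(-23) ≡ 255 (mod 509).
Scan 35·255^i mod 509 for i = 0, 1, …:
  i=0: 35   i=1: 272   i=2: 136   i=3: 68
  i=4: 34   i=5: 17   i=6: 263   i=7: 386
  i=8: 193   i=9: 351     …   i=14: 345
  i=15: 427
Match at i=15, j=10: k = 15·23 + 10 = 355.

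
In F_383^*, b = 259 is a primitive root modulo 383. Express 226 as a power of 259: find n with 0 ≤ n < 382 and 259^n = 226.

52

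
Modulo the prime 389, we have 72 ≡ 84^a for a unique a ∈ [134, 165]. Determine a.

141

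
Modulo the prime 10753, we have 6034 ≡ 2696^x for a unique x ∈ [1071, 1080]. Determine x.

Compute 2696^1071 mod 10753 = 1107, then multiply by 2696 repeatedly:
  2696^1071=1107  2696^1072=5891  2696^1073=10708  2696^1074=7716  2696^1075=6034
Found 6034 at exponent 1075.

1075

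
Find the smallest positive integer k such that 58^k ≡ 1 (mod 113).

The order of 58 must divide p − 1 = 112 = 2^4 · 7.
Divisors: 1, 2, 4, 7, 8, 14, 16, 28, 56, 112.
Check each in increasing order: 58^1 ≡ 58;  58^2 ≡ 87;  58^4 ≡ 111;  58^7 ≡ 78;  58^8 ≡ 4;  58^14 ≡ 95;  58^16 ≡ 16;  58^28 ≡ 98;  58^56 ≡ 112;  58^112 ≡ 1.
Smallest exponent giving 1 is 112.

112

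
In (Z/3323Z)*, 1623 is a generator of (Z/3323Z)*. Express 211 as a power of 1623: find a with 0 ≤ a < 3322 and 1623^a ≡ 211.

Baby-step giant-step with m = ceil(sqrt(3322)) = 58.
Baby table (1623^j mod 3323 for j=0..57):
  0:1  1:1623  2:2313  3:2332  4:3262  5:687  6:1796  7:637
  8:398  9:1292  10:103  11:1019  12:2306  13:940  14:363  15:978
  16:2223  17:2474  18:1118  19:156  20:640  21:1944  22:1585  23:453
  24:836  25:1044  26:3005  27:2274  28:2172  29:2776  30:2783  31:852
  32:428  33:137  34:3033  35:1196  36:476  37:1612  38:1075  39:150
  40:871  41:1358  42:885  43:819  44:37  45:237  46:2506  47:3209
  48:1066  49:2158  50:3315  51:308  52:1434  53:1282  54:488  55:1150
  56:2247  57:1550
Giant step factor: 1623^(-58) ≡ 2558 (mod 3323).
Scan 211·2558^i mod 3323 for i = 0, 1, …:
  i=0: 211   i=1: 1412   i=2: 3118   i=3: 644
  i=4: 2467   i=5: 209   i=6: 2942   i=7: 2364
  i=8: 2575   i=9: 664     …   i=22: 1372
  i=23: 488
Match at i=23, j=54: a = 23·58 + 54 = 1388.

1388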